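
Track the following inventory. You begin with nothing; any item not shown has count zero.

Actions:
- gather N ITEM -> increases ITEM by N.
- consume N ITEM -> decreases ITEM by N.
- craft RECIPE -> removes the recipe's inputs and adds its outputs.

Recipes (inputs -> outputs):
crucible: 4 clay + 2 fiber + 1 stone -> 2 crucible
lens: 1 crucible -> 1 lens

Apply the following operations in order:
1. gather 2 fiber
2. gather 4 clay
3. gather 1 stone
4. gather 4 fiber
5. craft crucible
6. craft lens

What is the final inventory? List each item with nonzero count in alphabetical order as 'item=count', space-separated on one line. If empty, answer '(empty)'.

After 1 (gather 2 fiber): fiber=2
After 2 (gather 4 clay): clay=4 fiber=2
After 3 (gather 1 stone): clay=4 fiber=2 stone=1
After 4 (gather 4 fiber): clay=4 fiber=6 stone=1
After 5 (craft crucible): crucible=2 fiber=4
After 6 (craft lens): crucible=1 fiber=4 lens=1

Answer: crucible=1 fiber=4 lens=1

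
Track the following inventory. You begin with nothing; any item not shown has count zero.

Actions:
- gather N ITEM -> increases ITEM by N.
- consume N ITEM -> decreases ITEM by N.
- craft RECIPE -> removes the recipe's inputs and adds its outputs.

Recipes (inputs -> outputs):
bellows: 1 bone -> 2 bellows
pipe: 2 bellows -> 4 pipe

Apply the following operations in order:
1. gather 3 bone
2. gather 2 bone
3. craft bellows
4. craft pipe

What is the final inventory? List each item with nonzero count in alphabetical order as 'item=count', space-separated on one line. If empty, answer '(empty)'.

After 1 (gather 3 bone): bone=3
After 2 (gather 2 bone): bone=5
After 3 (craft bellows): bellows=2 bone=4
After 4 (craft pipe): bone=4 pipe=4

Answer: bone=4 pipe=4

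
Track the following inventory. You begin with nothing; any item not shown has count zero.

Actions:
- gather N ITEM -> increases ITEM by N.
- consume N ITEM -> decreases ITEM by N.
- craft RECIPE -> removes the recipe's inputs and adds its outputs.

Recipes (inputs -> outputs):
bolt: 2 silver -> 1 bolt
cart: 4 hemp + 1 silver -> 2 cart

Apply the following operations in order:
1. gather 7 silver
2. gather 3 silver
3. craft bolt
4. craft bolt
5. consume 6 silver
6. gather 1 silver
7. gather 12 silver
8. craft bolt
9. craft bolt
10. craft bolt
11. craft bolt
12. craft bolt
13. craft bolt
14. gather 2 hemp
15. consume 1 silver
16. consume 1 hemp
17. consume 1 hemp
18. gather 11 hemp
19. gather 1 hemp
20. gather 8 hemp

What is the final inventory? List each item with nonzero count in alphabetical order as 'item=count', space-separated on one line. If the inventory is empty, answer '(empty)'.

After 1 (gather 7 silver): silver=7
After 2 (gather 3 silver): silver=10
After 3 (craft bolt): bolt=1 silver=8
After 4 (craft bolt): bolt=2 silver=6
After 5 (consume 6 silver): bolt=2
After 6 (gather 1 silver): bolt=2 silver=1
After 7 (gather 12 silver): bolt=2 silver=13
After 8 (craft bolt): bolt=3 silver=11
After 9 (craft bolt): bolt=4 silver=9
After 10 (craft bolt): bolt=5 silver=7
After 11 (craft bolt): bolt=6 silver=5
After 12 (craft bolt): bolt=7 silver=3
After 13 (craft bolt): bolt=8 silver=1
After 14 (gather 2 hemp): bolt=8 hemp=2 silver=1
After 15 (consume 1 silver): bolt=8 hemp=2
After 16 (consume 1 hemp): bolt=8 hemp=1
After 17 (consume 1 hemp): bolt=8
After 18 (gather 11 hemp): bolt=8 hemp=11
After 19 (gather 1 hemp): bolt=8 hemp=12
After 20 (gather 8 hemp): bolt=8 hemp=20

Answer: bolt=8 hemp=20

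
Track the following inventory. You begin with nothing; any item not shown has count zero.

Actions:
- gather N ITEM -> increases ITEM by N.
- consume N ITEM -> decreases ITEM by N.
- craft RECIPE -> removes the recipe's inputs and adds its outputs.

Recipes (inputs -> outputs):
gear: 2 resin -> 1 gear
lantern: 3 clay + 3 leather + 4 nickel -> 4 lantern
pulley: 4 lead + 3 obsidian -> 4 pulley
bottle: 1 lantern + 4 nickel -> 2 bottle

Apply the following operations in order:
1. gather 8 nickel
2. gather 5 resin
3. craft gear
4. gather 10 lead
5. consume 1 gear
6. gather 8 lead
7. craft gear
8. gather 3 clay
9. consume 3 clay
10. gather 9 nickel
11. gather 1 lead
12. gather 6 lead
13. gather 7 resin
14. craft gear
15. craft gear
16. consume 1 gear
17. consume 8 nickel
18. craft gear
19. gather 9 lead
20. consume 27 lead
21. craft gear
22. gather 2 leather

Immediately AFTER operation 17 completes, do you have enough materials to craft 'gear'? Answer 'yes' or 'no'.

Answer: yes

Derivation:
After 1 (gather 8 nickel): nickel=8
After 2 (gather 5 resin): nickel=8 resin=5
After 3 (craft gear): gear=1 nickel=8 resin=3
After 4 (gather 10 lead): gear=1 lead=10 nickel=8 resin=3
After 5 (consume 1 gear): lead=10 nickel=8 resin=3
After 6 (gather 8 lead): lead=18 nickel=8 resin=3
After 7 (craft gear): gear=1 lead=18 nickel=8 resin=1
After 8 (gather 3 clay): clay=3 gear=1 lead=18 nickel=8 resin=1
After 9 (consume 3 clay): gear=1 lead=18 nickel=8 resin=1
After 10 (gather 9 nickel): gear=1 lead=18 nickel=17 resin=1
After 11 (gather 1 lead): gear=1 lead=19 nickel=17 resin=1
After 12 (gather 6 lead): gear=1 lead=25 nickel=17 resin=1
After 13 (gather 7 resin): gear=1 lead=25 nickel=17 resin=8
After 14 (craft gear): gear=2 lead=25 nickel=17 resin=6
After 15 (craft gear): gear=3 lead=25 nickel=17 resin=4
After 16 (consume 1 gear): gear=2 lead=25 nickel=17 resin=4
After 17 (consume 8 nickel): gear=2 lead=25 nickel=9 resin=4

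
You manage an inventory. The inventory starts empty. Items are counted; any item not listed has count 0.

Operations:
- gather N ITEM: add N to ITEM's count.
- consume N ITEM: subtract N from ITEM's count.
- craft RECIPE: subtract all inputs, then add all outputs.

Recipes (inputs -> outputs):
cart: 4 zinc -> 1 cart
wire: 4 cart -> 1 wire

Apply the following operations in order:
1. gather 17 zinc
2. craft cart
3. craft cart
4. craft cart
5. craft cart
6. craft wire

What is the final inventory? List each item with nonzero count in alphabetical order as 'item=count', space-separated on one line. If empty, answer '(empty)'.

After 1 (gather 17 zinc): zinc=17
After 2 (craft cart): cart=1 zinc=13
After 3 (craft cart): cart=2 zinc=9
After 4 (craft cart): cart=3 zinc=5
After 5 (craft cart): cart=4 zinc=1
After 6 (craft wire): wire=1 zinc=1

Answer: wire=1 zinc=1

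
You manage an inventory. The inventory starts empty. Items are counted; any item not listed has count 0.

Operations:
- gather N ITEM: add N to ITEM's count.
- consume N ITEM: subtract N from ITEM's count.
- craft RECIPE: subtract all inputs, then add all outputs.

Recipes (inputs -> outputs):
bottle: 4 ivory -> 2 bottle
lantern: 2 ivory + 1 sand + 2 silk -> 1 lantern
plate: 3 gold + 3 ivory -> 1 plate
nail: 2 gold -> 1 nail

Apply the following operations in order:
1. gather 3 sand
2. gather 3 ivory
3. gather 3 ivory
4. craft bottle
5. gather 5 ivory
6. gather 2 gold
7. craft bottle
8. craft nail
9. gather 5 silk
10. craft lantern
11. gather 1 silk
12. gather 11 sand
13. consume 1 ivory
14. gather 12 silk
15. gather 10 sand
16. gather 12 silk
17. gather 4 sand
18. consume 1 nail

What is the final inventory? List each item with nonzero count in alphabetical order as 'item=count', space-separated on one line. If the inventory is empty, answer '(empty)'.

Answer: bottle=4 lantern=1 sand=27 silk=28

Derivation:
After 1 (gather 3 sand): sand=3
After 2 (gather 3 ivory): ivory=3 sand=3
After 3 (gather 3 ivory): ivory=6 sand=3
After 4 (craft bottle): bottle=2 ivory=2 sand=3
After 5 (gather 5 ivory): bottle=2 ivory=7 sand=3
After 6 (gather 2 gold): bottle=2 gold=2 ivory=7 sand=3
After 7 (craft bottle): bottle=4 gold=2 ivory=3 sand=3
After 8 (craft nail): bottle=4 ivory=3 nail=1 sand=3
After 9 (gather 5 silk): bottle=4 ivory=3 nail=1 sand=3 silk=5
After 10 (craft lantern): bottle=4 ivory=1 lantern=1 nail=1 sand=2 silk=3
After 11 (gather 1 silk): bottle=4 ivory=1 lantern=1 nail=1 sand=2 silk=4
After 12 (gather 11 sand): bottle=4 ivory=1 lantern=1 nail=1 sand=13 silk=4
After 13 (consume 1 ivory): bottle=4 lantern=1 nail=1 sand=13 silk=4
After 14 (gather 12 silk): bottle=4 lantern=1 nail=1 sand=13 silk=16
After 15 (gather 10 sand): bottle=4 lantern=1 nail=1 sand=23 silk=16
After 16 (gather 12 silk): bottle=4 lantern=1 nail=1 sand=23 silk=28
After 17 (gather 4 sand): bottle=4 lantern=1 nail=1 sand=27 silk=28
After 18 (consume 1 nail): bottle=4 lantern=1 sand=27 silk=28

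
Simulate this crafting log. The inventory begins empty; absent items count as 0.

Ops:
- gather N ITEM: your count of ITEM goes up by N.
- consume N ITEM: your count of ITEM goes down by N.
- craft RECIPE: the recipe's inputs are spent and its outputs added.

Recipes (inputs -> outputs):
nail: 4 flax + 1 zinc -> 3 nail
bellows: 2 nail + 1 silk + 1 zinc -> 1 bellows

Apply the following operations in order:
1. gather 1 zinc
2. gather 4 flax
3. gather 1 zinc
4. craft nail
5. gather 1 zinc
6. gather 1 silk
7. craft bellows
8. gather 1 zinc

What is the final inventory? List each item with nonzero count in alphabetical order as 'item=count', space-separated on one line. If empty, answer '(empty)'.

After 1 (gather 1 zinc): zinc=1
After 2 (gather 4 flax): flax=4 zinc=1
After 3 (gather 1 zinc): flax=4 zinc=2
After 4 (craft nail): nail=3 zinc=1
After 5 (gather 1 zinc): nail=3 zinc=2
After 6 (gather 1 silk): nail=3 silk=1 zinc=2
After 7 (craft bellows): bellows=1 nail=1 zinc=1
After 8 (gather 1 zinc): bellows=1 nail=1 zinc=2

Answer: bellows=1 nail=1 zinc=2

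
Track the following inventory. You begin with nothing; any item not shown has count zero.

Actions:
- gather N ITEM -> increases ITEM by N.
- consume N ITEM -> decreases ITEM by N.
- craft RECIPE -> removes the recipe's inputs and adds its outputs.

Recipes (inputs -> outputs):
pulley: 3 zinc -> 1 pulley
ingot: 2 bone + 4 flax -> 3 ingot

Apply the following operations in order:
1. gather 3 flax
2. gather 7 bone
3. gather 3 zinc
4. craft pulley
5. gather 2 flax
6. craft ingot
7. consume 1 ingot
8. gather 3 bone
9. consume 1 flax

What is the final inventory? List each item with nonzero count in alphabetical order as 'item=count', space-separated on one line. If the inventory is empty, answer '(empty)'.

After 1 (gather 3 flax): flax=3
After 2 (gather 7 bone): bone=7 flax=3
After 3 (gather 3 zinc): bone=7 flax=3 zinc=3
After 4 (craft pulley): bone=7 flax=3 pulley=1
After 5 (gather 2 flax): bone=7 flax=5 pulley=1
After 6 (craft ingot): bone=5 flax=1 ingot=3 pulley=1
After 7 (consume 1 ingot): bone=5 flax=1 ingot=2 pulley=1
After 8 (gather 3 bone): bone=8 flax=1 ingot=2 pulley=1
After 9 (consume 1 flax): bone=8 ingot=2 pulley=1

Answer: bone=8 ingot=2 pulley=1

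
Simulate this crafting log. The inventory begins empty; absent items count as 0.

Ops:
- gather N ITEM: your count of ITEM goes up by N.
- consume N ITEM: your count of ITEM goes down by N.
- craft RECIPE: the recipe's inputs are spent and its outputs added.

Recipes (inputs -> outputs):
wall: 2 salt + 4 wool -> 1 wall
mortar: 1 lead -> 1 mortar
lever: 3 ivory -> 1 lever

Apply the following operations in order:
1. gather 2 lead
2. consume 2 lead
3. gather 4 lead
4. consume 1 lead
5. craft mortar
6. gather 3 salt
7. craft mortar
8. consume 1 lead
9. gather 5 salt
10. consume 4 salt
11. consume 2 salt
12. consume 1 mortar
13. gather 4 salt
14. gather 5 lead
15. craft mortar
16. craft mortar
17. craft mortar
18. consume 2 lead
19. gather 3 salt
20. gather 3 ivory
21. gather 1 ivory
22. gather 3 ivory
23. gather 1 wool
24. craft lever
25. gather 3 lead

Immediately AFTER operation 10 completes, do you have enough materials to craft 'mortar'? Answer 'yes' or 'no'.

Answer: no

Derivation:
After 1 (gather 2 lead): lead=2
After 2 (consume 2 lead): (empty)
After 3 (gather 4 lead): lead=4
After 4 (consume 1 lead): lead=3
After 5 (craft mortar): lead=2 mortar=1
After 6 (gather 3 salt): lead=2 mortar=1 salt=3
After 7 (craft mortar): lead=1 mortar=2 salt=3
After 8 (consume 1 lead): mortar=2 salt=3
After 9 (gather 5 salt): mortar=2 salt=8
After 10 (consume 4 salt): mortar=2 salt=4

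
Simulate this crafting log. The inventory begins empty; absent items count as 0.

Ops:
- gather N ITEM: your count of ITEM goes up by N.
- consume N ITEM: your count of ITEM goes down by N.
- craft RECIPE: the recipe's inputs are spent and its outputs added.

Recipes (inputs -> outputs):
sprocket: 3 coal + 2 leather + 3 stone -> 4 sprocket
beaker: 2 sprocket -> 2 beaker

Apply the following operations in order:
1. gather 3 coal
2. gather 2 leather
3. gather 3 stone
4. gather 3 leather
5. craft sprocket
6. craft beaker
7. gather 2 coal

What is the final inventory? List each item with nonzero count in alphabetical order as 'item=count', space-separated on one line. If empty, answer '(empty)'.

After 1 (gather 3 coal): coal=3
After 2 (gather 2 leather): coal=3 leather=2
After 3 (gather 3 stone): coal=3 leather=2 stone=3
After 4 (gather 3 leather): coal=3 leather=5 stone=3
After 5 (craft sprocket): leather=3 sprocket=4
After 6 (craft beaker): beaker=2 leather=3 sprocket=2
After 7 (gather 2 coal): beaker=2 coal=2 leather=3 sprocket=2

Answer: beaker=2 coal=2 leather=3 sprocket=2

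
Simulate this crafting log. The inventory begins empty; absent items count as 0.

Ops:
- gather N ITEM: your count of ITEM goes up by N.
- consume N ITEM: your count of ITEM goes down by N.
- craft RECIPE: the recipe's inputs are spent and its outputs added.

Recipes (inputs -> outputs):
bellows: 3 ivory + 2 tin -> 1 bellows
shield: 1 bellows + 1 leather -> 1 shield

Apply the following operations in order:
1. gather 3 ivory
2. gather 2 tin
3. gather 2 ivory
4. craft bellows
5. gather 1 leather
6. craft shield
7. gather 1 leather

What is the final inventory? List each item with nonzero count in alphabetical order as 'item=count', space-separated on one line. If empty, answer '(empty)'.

After 1 (gather 3 ivory): ivory=3
After 2 (gather 2 tin): ivory=3 tin=2
After 3 (gather 2 ivory): ivory=5 tin=2
After 4 (craft bellows): bellows=1 ivory=2
After 5 (gather 1 leather): bellows=1 ivory=2 leather=1
After 6 (craft shield): ivory=2 shield=1
After 7 (gather 1 leather): ivory=2 leather=1 shield=1

Answer: ivory=2 leather=1 shield=1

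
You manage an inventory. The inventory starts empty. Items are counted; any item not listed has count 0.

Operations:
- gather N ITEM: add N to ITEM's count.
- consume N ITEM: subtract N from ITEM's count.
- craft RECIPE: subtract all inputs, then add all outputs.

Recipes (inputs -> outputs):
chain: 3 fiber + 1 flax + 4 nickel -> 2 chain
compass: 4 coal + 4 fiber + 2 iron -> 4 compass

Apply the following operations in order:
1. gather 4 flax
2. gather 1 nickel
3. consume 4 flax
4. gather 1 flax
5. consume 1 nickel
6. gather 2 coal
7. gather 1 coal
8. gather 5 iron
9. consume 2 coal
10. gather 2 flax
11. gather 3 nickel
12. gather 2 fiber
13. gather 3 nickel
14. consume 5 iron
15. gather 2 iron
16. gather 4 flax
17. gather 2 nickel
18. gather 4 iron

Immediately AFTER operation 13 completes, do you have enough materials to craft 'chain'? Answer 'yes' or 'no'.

After 1 (gather 4 flax): flax=4
After 2 (gather 1 nickel): flax=4 nickel=1
After 3 (consume 4 flax): nickel=1
After 4 (gather 1 flax): flax=1 nickel=1
After 5 (consume 1 nickel): flax=1
After 6 (gather 2 coal): coal=2 flax=1
After 7 (gather 1 coal): coal=3 flax=1
After 8 (gather 5 iron): coal=3 flax=1 iron=5
After 9 (consume 2 coal): coal=1 flax=1 iron=5
After 10 (gather 2 flax): coal=1 flax=3 iron=5
After 11 (gather 3 nickel): coal=1 flax=3 iron=5 nickel=3
After 12 (gather 2 fiber): coal=1 fiber=2 flax=3 iron=5 nickel=3
After 13 (gather 3 nickel): coal=1 fiber=2 flax=3 iron=5 nickel=6

Answer: no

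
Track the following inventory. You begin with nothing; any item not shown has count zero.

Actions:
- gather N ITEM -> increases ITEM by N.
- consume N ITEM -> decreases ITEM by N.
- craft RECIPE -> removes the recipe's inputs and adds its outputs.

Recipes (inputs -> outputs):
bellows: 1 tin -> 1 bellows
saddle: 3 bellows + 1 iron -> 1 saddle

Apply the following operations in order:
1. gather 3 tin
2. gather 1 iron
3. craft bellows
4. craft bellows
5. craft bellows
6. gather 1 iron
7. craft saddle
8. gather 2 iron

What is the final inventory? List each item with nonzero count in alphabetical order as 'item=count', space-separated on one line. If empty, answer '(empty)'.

Answer: iron=3 saddle=1

Derivation:
After 1 (gather 3 tin): tin=3
After 2 (gather 1 iron): iron=1 tin=3
After 3 (craft bellows): bellows=1 iron=1 tin=2
After 4 (craft bellows): bellows=2 iron=1 tin=1
After 5 (craft bellows): bellows=3 iron=1
After 6 (gather 1 iron): bellows=3 iron=2
After 7 (craft saddle): iron=1 saddle=1
After 8 (gather 2 iron): iron=3 saddle=1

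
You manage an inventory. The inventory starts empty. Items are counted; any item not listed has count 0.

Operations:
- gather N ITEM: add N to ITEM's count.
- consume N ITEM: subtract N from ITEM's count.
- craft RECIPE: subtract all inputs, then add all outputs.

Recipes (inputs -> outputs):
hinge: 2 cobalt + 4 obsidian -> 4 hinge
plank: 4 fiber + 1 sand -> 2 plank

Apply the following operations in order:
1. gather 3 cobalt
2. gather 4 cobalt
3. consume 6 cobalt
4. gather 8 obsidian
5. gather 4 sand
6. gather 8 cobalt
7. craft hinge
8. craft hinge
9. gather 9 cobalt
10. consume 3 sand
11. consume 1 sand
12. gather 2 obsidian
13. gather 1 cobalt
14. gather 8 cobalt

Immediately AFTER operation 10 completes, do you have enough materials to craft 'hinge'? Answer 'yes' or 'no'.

Answer: no

Derivation:
After 1 (gather 3 cobalt): cobalt=3
After 2 (gather 4 cobalt): cobalt=7
After 3 (consume 6 cobalt): cobalt=1
After 4 (gather 8 obsidian): cobalt=1 obsidian=8
After 5 (gather 4 sand): cobalt=1 obsidian=8 sand=4
After 6 (gather 8 cobalt): cobalt=9 obsidian=8 sand=4
After 7 (craft hinge): cobalt=7 hinge=4 obsidian=4 sand=4
After 8 (craft hinge): cobalt=5 hinge=8 sand=4
After 9 (gather 9 cobalt): cobalt=14 hinge=8 sand=4
After 10 (consume 3 sand): cobalt=14 hinge=8 sand=1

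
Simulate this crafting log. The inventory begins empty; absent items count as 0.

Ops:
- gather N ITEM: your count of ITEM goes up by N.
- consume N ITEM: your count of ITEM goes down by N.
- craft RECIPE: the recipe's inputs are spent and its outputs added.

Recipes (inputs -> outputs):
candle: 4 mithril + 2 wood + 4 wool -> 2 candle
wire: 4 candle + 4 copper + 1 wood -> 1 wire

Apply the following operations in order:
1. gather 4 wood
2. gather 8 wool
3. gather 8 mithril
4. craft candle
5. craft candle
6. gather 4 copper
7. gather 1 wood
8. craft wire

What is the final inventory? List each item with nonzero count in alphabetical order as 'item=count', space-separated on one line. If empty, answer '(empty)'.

Answer: wire=1

Derivation:
After 1 (gather 4 wood): wood=4
After 2 (gather 8 wool): wood=4 wool=8
After 3 (gather 8 mithril): mithril=8 wood=4 wool=8
After 4 (craft candle): candle=2 mithril=4 wood=2 wool=4
After 5 (craft candle): candle=4
After 6 (gather 4 copper): candle=4 copper=4
After 7 (gather 1 wood): candle=4 copper=4 wood=1
After 8 (craft wire): wire=1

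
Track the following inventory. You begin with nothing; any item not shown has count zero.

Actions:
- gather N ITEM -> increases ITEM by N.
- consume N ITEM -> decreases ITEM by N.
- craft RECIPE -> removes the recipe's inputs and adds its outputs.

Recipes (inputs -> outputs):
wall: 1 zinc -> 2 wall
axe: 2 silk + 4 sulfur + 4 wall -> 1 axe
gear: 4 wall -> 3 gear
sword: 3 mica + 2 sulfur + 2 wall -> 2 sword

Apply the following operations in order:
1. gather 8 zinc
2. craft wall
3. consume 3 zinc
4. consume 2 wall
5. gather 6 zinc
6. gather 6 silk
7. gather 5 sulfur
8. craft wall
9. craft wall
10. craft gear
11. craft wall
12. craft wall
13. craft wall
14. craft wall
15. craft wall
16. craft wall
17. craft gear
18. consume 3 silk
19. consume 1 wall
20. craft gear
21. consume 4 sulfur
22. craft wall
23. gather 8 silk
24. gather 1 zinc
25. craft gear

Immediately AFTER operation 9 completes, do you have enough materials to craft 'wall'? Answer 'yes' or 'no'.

Answer: yes

Derivation:
After 1 (gather 8 zinc): zinc=8
After 2 (craft wall): wall=2 zinc=7
After 3 (consume 3 zinc): wall=2 zinc=4
After 4 (consume 2 wall): zinc=4
After 5 (gather 6 zinc): zinc=10
After 6 (gather 6 silk): silk=6 zinc=10
After 7 (gather 5 sulfur): silk=6 sulfur=5 zinc=10
After 8 (craft wall): silk=6 sulfur=5 wall=2 zinc=9
After 9 (craft wall): silk=6 sulfur=5 wall=4 zinc=8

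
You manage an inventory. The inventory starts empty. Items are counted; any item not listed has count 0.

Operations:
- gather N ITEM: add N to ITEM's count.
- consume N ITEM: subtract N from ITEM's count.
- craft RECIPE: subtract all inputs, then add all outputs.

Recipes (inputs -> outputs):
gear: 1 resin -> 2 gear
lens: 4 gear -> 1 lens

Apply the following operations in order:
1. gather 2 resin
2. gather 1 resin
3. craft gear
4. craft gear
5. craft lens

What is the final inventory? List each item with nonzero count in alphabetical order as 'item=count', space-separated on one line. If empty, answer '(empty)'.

After 1 (gather 2 resin): resin=2
After 2 (gather 1 resin): resin=3
After 3 (craft gear): gear=2 resin=2
After 4 (craft gear): gear=4 resin=1
After 5 (craft lens): lens=1 resin=1

Answer: lens=1 resin=1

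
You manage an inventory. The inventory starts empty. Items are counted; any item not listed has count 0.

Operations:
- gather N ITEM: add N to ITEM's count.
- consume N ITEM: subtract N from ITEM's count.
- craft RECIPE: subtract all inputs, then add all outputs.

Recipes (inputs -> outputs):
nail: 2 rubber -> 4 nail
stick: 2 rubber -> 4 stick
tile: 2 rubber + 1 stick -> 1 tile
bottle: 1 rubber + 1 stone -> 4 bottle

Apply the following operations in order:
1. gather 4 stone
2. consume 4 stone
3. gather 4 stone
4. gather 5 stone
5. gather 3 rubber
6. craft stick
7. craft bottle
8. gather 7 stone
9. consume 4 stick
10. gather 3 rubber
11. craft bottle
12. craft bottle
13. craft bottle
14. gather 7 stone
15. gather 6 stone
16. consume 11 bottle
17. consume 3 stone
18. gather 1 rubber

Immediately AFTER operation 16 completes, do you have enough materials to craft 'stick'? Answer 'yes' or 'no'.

Answer: no

Derivation:
After 1 (gather 4 stone): stone=4
After 2 (consume 4 stone): (empty)
After 3 (gather 4 stone): stone=4
After 4 (gather 5 stone): stone=9
After 5 (gather 3 rubber): rubber=3 stone=9
After 6 (craft stick): rubber=1 stick=4 stone=9
After 7 (craft bottle): bottle=4 stick=4 stone=8
After 8 (gather 7 stone): bottle=4 stick=4 stone=15
After 9 (consume 4 stick): bottle=4 stone=15
After 10 (gather 3 rubber): bottle=4 rubber=3 stone=15
After 11 (craft bottle): bottle=8 rubber=2 stone=14
After 12 (craft bottle): bottle=12 rubber=1 stone=13
After 13 (craft bottle): bottle=16 stone=12
After 14 (gather 7 stone): bottle=16 stone=19
After 15 (gather 6 stone): bottle=16 stone=25
After 16 (consume 11 bottle): bottle=5 stone=25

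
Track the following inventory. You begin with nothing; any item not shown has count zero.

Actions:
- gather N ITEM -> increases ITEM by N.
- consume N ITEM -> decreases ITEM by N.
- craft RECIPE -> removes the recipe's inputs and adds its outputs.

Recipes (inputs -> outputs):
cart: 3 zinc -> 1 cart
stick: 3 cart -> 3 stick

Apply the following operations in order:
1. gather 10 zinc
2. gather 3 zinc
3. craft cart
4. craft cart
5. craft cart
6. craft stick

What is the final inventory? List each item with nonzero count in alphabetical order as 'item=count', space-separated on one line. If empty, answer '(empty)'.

After 1 (gather 10 zinc): zinc=10
After 2 (gather 3 zinc): zinc=13
After 3 (craft cart): cart=1 zinc=10
After 4 (craft cart): cart=2 zinc=7
After 5 (craft cart): cart=3 zinc=4
After 6 (craft stick): stick=3 zinc=4

Answer: stick=3 zinc=4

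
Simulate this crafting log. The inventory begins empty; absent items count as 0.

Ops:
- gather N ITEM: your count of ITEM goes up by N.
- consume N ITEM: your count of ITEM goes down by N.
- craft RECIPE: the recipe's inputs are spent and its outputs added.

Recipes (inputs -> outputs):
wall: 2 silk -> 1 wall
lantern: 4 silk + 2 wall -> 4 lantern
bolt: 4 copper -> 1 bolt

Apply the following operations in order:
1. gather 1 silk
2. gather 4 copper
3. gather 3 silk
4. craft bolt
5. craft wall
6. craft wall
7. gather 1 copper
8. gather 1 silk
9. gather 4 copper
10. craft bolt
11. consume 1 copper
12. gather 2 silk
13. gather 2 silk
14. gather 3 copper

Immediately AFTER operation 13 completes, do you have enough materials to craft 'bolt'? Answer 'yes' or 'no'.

After 1 (gather 1 silk): silk=1
After 2 (gather 4 copper): copper=4 silk=1
After 3 (gather 3 silk): copper=4 silk=4
After 4 (craft bolt): bolt=1 silk=4
After 5 (craft wall): bolt=1 silk=2 wall=1
After 6 (craft wall): bolt=1 wall=2
After 7 (gather 1 copper): bolt=1 copper=1 wall=2
After 8 (gather 1 silk): bolt=1 copper=1 silk=1 wall=2
After 9 (gather 4 copper): bolt=1 copper=5 silk=1 wall=2
After 10 (craft bolt): bolt=2 copper=1 silk=1 wall=2
After 11 (consume 1 copper): bolt=2 silk=1 wall=2
After 12 (gather 2 silk): bolt=2 silk=3 wall=2
After 13 (gather 2 silk): bolt=2 silk=5 wall=2

Answer: no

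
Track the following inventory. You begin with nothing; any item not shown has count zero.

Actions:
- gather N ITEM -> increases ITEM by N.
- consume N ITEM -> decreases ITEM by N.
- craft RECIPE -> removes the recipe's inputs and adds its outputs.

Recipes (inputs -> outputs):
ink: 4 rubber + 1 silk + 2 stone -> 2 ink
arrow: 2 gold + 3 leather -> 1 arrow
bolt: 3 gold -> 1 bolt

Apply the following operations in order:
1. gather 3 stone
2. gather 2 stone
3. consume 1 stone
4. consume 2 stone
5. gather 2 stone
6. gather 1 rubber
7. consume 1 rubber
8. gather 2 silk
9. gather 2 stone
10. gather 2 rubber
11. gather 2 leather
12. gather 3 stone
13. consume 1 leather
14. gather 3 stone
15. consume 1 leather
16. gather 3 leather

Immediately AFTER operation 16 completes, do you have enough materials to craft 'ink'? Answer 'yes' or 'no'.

After 1 (gather 3 stone): stone=3
After 2 (gather 2 stone): stone=5
After 3 (consume 1 stone): stone=4
After 4 (consume 2 stone): stone=2
After 5 (gather 2 stone): stone=4
After 6 (gather 1 rubber): rubber=1 stone=4
After 7 (consume 1 rubber): stone=4
After 8 (gather 2 silk): silk=2 stone=4
After 9 (gather 2 stone): silk=2 stone=6
After 10 (gather 2 rubber): rubber=2 silk=2 stone=6
After 11 (gather 2 leather): leather=2 rubber=2 silk=2 stone=6
After 12 (gather 3 stone): leather=2 rubber=2 silk=2 stone=9
After 13 (consume 1 leather): leather=1 rubber=2 silk=2 stone=9
After 14 (gather 3 stone): leather=1 rubber=2 silk=2 stone=12
After 15 (consume 1 leather): rubber=2 silk=2 stone=12
After 16 (gather 3 leather): leather=3 rubber=2 silk=2 stone=12

Answer: no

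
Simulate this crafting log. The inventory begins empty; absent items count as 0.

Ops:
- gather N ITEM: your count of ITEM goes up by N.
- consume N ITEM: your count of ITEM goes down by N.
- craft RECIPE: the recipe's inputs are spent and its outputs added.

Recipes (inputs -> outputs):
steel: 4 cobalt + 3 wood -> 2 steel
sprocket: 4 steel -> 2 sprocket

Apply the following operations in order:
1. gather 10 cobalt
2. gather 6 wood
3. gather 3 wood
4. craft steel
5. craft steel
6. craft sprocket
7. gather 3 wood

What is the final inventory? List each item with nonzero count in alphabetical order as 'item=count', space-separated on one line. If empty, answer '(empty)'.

Answer: cobalt=2 sprocket=2 wood=6

Derivation:
After 1 (gather 10 cobalt): cobalt=10
After 2 (gather 6 wood): cobalt=10 wood=6
After 3 (gather 3 wood): cobalt=10 wood=9
After 4 (craft steel): cobalt=6 steel=2 wood=6
After 5 (craft steel): cobalt=2 steel=4 wood=3
After 6 (craft sprocket): cobalt=2 sprocket=2 wood=3
After 7 (gather 3 wood): cobalt=2 sprocket=2 wood=6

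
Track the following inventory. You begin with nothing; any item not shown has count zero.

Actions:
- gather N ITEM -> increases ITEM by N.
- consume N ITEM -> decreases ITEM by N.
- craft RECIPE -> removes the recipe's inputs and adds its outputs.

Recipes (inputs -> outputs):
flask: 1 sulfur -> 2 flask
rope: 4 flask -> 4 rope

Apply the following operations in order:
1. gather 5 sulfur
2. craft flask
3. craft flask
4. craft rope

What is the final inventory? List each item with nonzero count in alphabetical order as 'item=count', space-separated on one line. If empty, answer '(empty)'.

After 1 (gather 5 sulfur): sulfur=5
After 2 (craft flask): flask=2 sulfur=4
After 3 (craft flask): flask=4 sulfur=3
After 4 (craft rope): rope=4 sulfur=3

Answer: rope=4 sulfur=3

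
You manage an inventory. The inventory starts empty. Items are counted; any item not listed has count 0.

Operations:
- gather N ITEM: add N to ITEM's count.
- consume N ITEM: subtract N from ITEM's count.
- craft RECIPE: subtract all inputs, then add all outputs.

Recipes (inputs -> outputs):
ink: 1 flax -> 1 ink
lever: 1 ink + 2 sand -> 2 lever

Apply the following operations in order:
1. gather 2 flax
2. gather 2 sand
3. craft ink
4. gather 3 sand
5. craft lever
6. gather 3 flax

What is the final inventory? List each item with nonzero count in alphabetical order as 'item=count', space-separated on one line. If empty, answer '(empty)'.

Answer: flax=4 lever=2 sand=3

Derivation:
After 1 (gather 2 flax): flax=2
After 2 (gather 2 sand): flax=2 sand=2
After 3 (craft ink): flax=1 ink=1 sand=2
After 4 (gather 3 sand): flax=1 ink=1 sand=5
After 5 (craft lever): flax=1 lever=2 sand=3
After 6 (gather 3 flax): flax=4 lever=2 sand=3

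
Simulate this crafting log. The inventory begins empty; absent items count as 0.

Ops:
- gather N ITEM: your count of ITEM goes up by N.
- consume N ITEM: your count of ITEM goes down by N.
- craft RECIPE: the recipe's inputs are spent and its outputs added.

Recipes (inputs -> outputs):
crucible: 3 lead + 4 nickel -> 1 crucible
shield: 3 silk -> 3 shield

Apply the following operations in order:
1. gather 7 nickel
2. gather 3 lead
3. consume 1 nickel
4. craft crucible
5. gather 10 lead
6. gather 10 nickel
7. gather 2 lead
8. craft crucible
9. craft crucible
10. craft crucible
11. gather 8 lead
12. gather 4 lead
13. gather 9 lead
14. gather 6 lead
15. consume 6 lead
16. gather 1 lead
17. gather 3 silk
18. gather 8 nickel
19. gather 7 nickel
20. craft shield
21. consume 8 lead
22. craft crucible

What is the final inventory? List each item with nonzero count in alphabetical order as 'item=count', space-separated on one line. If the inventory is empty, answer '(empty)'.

After 1 (gather 7 nickel): nickel=7
After 2 (gather 3 lead): lead=3 nickel=7
After 3 (consume 1 nickel): lead=3 nickel=6
After 4 (craft crucible): crucible=1 nickel=2
After 5 (gather 10 lead): crucible=1 lead=10 nickel=2
After 6 (gather 10 nickel): crucible=1 lead=10 nickel=12
After 7 (gather 2 lead): crucible=1 lead=12 nickel=12
After 8 (craft crucible): crucible=2 lead=9 nickel=8
After 9 (craft crucible): crucible=3 lead=6 nickel=4
After 10 (craft crucible): crucible=4 lead=3
After 11 (gather 8 lead): crucible=4 lead=11
After 12 (gather 4 lead): crucible=4 lead=15
After 13 (gather 9 lead): crucible=4 lead=24
After 14 (gather 6 lead): crucible=4 lead=30
After 15 (consume 6 lead): crucible=4 lead=24
After 16 (gather 1 lead): crucible=4 lead=25
After 17 (gather 3 silk): crucible=4 lead=25 silk=3
After 18 (gather 8 nickel): crucible=4 lead=25 nickel=8 silk=3
After 19 (gather 7 nickel): crucible=4 lead=25 nickel=15 silk=3
After 20 (craft shield): crucible=4 lead=25 nickel=15 shield=3
After 21 (consume 8 lead): crucible=4 lead=17 nickel=15 shield=3
After 22 (craft crucible): crucible=5 lead=14 nickel=11 shield=3

Answer: crucible=5 lead=14 nickel=11 shield=3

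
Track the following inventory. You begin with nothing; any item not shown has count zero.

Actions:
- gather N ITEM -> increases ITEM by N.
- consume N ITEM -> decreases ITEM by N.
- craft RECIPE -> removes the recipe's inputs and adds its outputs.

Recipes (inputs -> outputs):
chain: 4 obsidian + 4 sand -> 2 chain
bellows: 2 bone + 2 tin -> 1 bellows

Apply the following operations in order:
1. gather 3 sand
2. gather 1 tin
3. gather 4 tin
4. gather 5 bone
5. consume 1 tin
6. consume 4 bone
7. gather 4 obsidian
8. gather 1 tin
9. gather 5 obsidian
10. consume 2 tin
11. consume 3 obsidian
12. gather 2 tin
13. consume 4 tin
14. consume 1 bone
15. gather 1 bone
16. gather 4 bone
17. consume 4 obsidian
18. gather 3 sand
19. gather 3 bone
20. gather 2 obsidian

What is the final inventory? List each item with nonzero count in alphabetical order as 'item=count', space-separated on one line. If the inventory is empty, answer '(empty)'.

After 1 (gather 3 sand): sand=3
After 2 (gather 1 tin): sand=3 tin=1
After 3 (gather 4 tin): sand=3 tin=5
After 4 (gather 5 bone): bone=5 sand=3 tin=5
After 5 (consume 1 tin): bone=5 sand=3 tin=4
After 6 (consume 4 bone): bone=1 sand=3 tin=4
After 7 (gather 4 obsidian): bone=1 obsidian=4 sand=3 tin=4
After 8 (gather 1 tin): bone=1 obsidian=4 sand=3 tin=5
After 9 (gather 5 obsidian): bone=1 obsidian=9 sand=3 tin=5
After 10 (consume 2 tin): bone=1 obsidian=9 sand=3 tin=3
After 11 (consume 3 obsidian): bone=1 obsidian=6 sand=3 tin=3
After 12 (gather 2 tin): bone=1 obsidian=6 sand=3 tin=5
After 13 (consume 4 tin): bone=1 obsidian=6 sand=3 tin=1
After 14 (consume 1 bone): obsidian=6 sand=3 tin=1
After 15 (gather 1 bone): bone=1 obsidian=6 sand=3 tin=1
After 16 (gather 4 bone): bone=5 obsidian=6 sand=3 tin=1
After 17 (consume 4 obsidian): bone=5 obsidian=2 sand=3 tin=1
After 18 (gather 3 sand): bone=5 obsidian=2 sand=6 tin=1
After 19 (gather 3 bone): bone=8 obsidian=2 sand=6 tin=1
After 20 (gather 2 obsidian): bone=8 obsidian=4 sand=6 tin=1

Answer: bone=8 obsidian=4 sand=6 tin=1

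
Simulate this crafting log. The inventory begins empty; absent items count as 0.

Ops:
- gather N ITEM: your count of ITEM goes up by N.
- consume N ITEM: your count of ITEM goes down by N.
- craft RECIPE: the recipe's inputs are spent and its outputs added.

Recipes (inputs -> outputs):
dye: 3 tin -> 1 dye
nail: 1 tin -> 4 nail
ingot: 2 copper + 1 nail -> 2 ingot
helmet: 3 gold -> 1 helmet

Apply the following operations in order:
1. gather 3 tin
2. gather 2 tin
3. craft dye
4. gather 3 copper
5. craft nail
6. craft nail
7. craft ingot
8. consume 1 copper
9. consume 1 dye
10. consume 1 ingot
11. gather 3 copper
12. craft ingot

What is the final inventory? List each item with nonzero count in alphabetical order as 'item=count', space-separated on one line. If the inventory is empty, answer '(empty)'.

Answer: copper=1 ingot=3 nail=6

Derivation:
After 1 (gather 3 tin): tin=3
After 2 (gather 2 tin): tin=5
After 3 (craft dye): dye=1 tin=2
After 4 (gather 3 copper): copper=3 dye=1 tin=2
After 5 (craft nail): copper=3 dye=1 nail=4 tin=1
After 6 (craft nail): copper=3 dye=1 nail=8
After 7 (craft ingot): copper=1 dye=1 ingot=2 nail=7
After 8 (consume 1 copper): dye=1 ingot=2 nail=7
After 9 (consume 1 dye): ingot=2 nail=7
After 10 (consume 1 ingot): ingot=1 nail=7
After 11 (gather 3 copper): copper=3 ingot=1 nail=7
After 12 (craft ingot): copper=1 ingot=3 nail=6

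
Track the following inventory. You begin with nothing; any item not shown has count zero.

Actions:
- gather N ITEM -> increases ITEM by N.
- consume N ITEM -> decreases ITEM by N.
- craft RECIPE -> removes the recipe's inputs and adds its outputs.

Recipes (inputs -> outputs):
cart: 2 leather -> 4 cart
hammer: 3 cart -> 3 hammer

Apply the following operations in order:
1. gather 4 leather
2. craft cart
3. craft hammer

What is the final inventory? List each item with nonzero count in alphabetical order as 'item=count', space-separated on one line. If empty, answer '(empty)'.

Answer: cart=1 hammer=3 leather=2

Derivation:
After 1 (gather 4 leather): leather=4
After 2 (craft cart): cart=4 leather=2
After 3 (craft hammer): cart=1 hammer=3 leather=2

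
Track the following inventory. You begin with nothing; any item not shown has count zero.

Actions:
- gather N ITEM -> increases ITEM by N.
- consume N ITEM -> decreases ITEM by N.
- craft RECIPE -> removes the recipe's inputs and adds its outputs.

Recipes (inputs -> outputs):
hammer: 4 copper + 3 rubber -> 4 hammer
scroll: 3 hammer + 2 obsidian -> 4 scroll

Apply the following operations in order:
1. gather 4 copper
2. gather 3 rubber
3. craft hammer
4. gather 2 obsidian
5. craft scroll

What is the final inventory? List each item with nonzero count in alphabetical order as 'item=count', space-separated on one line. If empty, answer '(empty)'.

Answer: hammer=1 scroll=4

Derivation:
After 1 (gather 4 copper): copper=4
After 2 (gather 3 rubber): copper=4 rubber=3
After 3 (craft hammer): hammer=4
After 4 (gather 2 obsidian): hammer=4 obsidian=2
After 5 (craft scroll): hammer=1 scroll=4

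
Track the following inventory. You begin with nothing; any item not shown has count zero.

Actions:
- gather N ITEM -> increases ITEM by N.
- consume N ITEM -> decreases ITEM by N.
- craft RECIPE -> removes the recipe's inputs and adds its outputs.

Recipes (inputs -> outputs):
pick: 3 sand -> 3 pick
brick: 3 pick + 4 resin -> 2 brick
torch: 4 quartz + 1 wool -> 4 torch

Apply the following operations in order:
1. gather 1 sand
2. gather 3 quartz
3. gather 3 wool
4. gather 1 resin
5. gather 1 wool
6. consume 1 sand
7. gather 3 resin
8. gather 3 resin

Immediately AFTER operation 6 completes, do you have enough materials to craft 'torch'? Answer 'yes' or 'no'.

After 1 (gather 1 sand): sand=1
After 2 (gather 3 quartz): quartz=3 sand=1
After 3 (gather 3 wool): quartz=3 sand=1 wool=3
After 4 (gather 1 resin): quartz=3 resin=1 sand=1 wool=3
After 5 (gather 1 wool): quartz=3 resin=1 sand=1 wool=4
After 6 (consume 1 sand): quartz=3 resin=1 wool=4

Answer: no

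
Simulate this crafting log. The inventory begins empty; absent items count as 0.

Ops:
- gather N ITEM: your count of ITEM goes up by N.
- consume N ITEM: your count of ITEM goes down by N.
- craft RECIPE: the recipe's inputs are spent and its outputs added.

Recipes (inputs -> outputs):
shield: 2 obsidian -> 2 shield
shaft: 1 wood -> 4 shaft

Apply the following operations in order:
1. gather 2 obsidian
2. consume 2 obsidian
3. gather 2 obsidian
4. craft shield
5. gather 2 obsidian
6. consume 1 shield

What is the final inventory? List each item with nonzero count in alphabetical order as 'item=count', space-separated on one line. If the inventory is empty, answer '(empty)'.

After 1 (gather 2 obsidian): obsidian=2
After 2 (consume 2 obsidian): (empty)
After 3 (gather 2 obsidian): obsidian=2
After 4 (craft shield): shield=2
After 5 (gather 2 obsidian): obsidian=2 shield=2
After 6 (consume 1 shield): obsidian=2 shield=1

Answer: obsidian=2 shield=1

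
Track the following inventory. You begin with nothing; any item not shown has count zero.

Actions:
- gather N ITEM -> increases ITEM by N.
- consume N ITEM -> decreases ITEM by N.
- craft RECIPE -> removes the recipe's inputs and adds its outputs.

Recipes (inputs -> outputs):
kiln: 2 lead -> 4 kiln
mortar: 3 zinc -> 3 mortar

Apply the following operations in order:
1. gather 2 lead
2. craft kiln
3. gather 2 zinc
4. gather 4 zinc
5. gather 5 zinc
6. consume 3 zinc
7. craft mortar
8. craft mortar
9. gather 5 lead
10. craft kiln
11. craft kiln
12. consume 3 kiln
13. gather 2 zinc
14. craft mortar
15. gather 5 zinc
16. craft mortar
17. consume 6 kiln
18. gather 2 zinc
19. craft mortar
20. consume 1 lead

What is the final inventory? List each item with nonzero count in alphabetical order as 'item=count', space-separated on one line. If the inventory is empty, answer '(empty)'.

After 1 (gather 2 lead): lead=2
After 2 (craft kiln): kiln=4
After 3 (gather 2 zinc): kiln=4 zinc=2
After 4 (gather 4 zinc): kiln=4 zinc=6
After 5 (gather 5 zinc): kiln=4 zinc=11
After 6 (consume 3 zinc): kiln=4 zinc=8
After 7 (craft mortar): kiln=4 mortar=3 zinc=5
After 8 (craft mortar): kiln=4 mortar=6 zinc=2
After 9 (gather 5 lead): kiln=4 lead=5 mortar=6 zinc=2
After 10 (craft kiln): kiln=8 lead=3 mortar=6 zinc=2
After 11 (craft kiln): kiln=12 lead=1 mortar=6 zinc=2
After 12 (consume 3 kiln): kiln=9 lead=1 mortar=6 zinc=2
After 13 (gather 2 zinc): kiln=9 lead=1 mortar=6 zinc=4
After 14 (craft mortar): kiln=9 lead=1 mortar=9 zinc=1
After 15 (gather 5 zinc): kiln=9 lead=1 mortar=9 zinc=6
After 16 (craft mortar): kiln=9 lead=1 mortar=12 zinc=3
After 17 (consume 6 kiln): kiln=3 lead=1 mortar=12 zinc=3
After 18 (gather 2 zinc): kiln=3 lead=1 mortar=12 zinc=5
After 19 (craft mortar): kiln=3 lead=1 mortar=15 zinc=2
After 20 (consume 1 lead): kiln=3 mortar=15 zinc=2

Answer: kiln=3 mortar=15 zinc=2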